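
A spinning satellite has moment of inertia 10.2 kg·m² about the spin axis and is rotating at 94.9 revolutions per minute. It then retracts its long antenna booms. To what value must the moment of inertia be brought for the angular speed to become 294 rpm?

With no external torque about the axis, L is conserved: I₁ω₁ = I₂ω₂.
I₂ = I₁ω₁ / ω₂ = (10.2)(94.9) / (294) = 3.292 kg·m².

I₂ ≈ 3.29 kg·m²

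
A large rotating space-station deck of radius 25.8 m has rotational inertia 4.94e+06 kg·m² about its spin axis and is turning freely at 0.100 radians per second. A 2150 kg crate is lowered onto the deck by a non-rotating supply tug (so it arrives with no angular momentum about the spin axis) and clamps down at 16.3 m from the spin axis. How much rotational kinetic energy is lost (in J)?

energy lost ≈ 2560 J

The added mass arrives with no angular momentum about the spin axis, and any external torque about the spin axis is negligible, so the system's angular momentum is conserved.
Added inertia Σmr² = (2150)(16.3)² = 5.712e+05 kg·m²; I_f = 4.940e+06 + 5.712e+05 = 5.511e+06 kg·m².
ω_f = I_p ω_i / I_f = (4.940e+06)(0.100) / 5.511e+06 = 0.08964 rad/s.
KE_i = ½(4.940e+06)(0.1000 rad/s)² = 24700 J; KE_f = ½(5.511e+06)(0.08964)² = 22140 J.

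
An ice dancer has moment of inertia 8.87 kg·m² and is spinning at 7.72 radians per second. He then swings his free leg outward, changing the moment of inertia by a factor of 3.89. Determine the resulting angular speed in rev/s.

ω₂ ≈ 0.316 rev/s

Angular momentum about the spin axis is conserved since the torque about it is zero.
I₂ = 3.89 × 8.87 = 34.50 kg·m².
ω₂ = I₁ω₁ / I₂ = (8.870)(7.72 rad/s) / (34.50) = 1.985 rad/s = 0.3159 rev/s.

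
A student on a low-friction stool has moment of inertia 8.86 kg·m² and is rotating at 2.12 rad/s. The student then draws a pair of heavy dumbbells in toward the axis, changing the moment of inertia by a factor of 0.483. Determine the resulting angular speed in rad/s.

ω₂ ≈ 4.39 rad/s

Angular momentum about the spin axis is conserved since the torque about it is zero.
I₂ = 0.483 × 8.86 = 4.279 kg·m².
ω₂ = I₁ω₁ / I₂ = (8.860)(2.12 rad/s) / (4.279) = 4.389 rad/s.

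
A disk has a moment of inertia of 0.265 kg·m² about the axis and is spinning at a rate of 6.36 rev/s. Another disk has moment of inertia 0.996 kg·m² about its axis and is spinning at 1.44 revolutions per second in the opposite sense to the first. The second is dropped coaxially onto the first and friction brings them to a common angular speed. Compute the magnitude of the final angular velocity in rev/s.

|ω_f| ≈ 0.199 rev/s

No external torque acts about the common axis, so total angular momentum is conserved.
Taking A's sense as positive: L = (0.2650)(6.36) − (0.9960)(1.44) = 0.2512 kg·m²·rev/s.
Combined I = 0.2650 + 0.9960 = 1.261 kg·m².
ω_f = L / I = 0.2512 / 1.261 = 0.1992 rev/s.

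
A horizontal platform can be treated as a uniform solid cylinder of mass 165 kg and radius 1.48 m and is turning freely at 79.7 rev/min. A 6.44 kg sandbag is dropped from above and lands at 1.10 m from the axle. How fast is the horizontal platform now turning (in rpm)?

The added mass arrives with no angular momentum about the axle, and any external torque about the axle is negligible, so the system's angular momentum is conserved.
I_p = ½(165)(1.48)² = 180.7 kg·m².
Added inertia Σmr² = (6.44)(1.10)² = 7.792 kg·m²; I_f = 180.7 + 7.792 = 188.5 kg·m².
ω_f = I_p ω_i / I_f = (180.7)(79.7) / 188.5 = 76.41 rpm.

ω_f ≈ 76.4 rpm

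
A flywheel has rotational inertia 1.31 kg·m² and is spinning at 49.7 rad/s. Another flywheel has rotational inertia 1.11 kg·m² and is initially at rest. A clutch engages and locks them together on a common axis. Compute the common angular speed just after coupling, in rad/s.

|ω_f| ≈ 26.9 rad/s

No external torque acts about the common axis, so total angular momentum is conserved.
Taking A's sense as positive: L = (1.310)(49.7) = 65.11 kg·m²·rad/s.
Combined I = 1.310 + 1.110 = 2.420 kg·m².
ω_f = L / I = 65.11 / 2.420 = 26.90 rad/s.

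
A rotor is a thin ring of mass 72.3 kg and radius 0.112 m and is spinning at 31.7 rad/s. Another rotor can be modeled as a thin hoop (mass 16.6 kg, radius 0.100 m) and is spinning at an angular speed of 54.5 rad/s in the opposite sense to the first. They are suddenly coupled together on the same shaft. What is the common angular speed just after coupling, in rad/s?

|ω_f| ≈ 18.4 rad/s

No external torque acts about the common axis, so total angular momentum is conserved.
Moments of inertia: I_A = (72.3)(0.112)² = 0.9069 kg·m²; I_B = (16.6)(0.100)² = 0.1660 kg·m².
Taking A's sense as positive: L = (0.9069)(31.7) − (0.1660)(54.5) = 19.70 kg·m²·rad/s.
Combined I = 0.9069 + 0.1660 = 1.073 kg·m².
ω_f = L / I = 19.70 / 1.073 = 18.36 rad/s.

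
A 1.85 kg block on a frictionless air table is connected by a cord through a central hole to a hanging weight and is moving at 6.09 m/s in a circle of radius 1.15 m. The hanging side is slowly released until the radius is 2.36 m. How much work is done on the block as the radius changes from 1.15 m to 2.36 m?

W ≈ -26.2 J

The only horizontal force on the mass is along the cord (radial), so it exerts no torque about the hole and angular momentum m v r is conserved.
v₂ = v₁ r₁ / r₂ = (6.09)(1.15) / (2.36) = 2.968 m/s.
W = ΔKE = ½m(v₂² − v₁²) = -26.16 J.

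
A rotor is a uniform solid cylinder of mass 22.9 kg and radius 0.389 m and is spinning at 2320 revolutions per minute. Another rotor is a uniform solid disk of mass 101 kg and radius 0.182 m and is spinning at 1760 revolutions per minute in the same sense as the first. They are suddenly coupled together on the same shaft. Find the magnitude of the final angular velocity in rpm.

|ω_f| ≈ 2040 rpm

No external torque acts about the common axis, so total angular momentum is conserved.
Moments of inertia: I_A = ½(22.9)(0.389)² = 1.733 kg·m²; I_B = ½(101)(0.182)² = 1.673 kg·m².
Taking A's sense as positive: L = (1.733)(2320) + (1.673)(1760) = 6964 kg·m²·rpm.
Combined I = 1.733 + 1.673 = 3.405 kg·m².
ω_f = L / I = 6964 / 3.405 = 2045 rpm.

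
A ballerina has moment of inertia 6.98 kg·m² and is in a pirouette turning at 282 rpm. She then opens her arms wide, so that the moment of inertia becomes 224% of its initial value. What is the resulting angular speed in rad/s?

Angular momentum about the spin axis is conserved since the torque about it is zero.
I₂ = 2.24 × 6.98 = 15.64 kg·m².
ω₂ = I₁ω₁ / I₂ = (6.980)(282 rpm) / (15.64) = 125.9 rpm = 13.18 rad/s.

ω₂ ≈ 13.2 rad/s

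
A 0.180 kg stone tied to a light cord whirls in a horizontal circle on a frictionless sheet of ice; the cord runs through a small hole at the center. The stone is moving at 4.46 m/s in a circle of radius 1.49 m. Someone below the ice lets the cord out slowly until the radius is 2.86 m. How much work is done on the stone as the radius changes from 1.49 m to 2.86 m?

Central (radial) force ⇒ zero torque about the center ⇒ m v r is constant.
v₂ = v₁ r₁ / r₂ = (4.46)(1.49) / (2.86) = 2.324 m/s.
W = ΔKE = ½m(v₂² − v₁²) = -1.304 J.

W ≈ -1.30 J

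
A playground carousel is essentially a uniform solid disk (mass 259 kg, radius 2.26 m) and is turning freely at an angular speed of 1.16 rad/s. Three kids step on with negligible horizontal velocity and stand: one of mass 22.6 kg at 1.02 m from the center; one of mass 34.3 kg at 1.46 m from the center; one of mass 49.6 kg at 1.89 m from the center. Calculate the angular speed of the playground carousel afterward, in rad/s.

No external torque acts about the center; L_before = L_after.
I_p = ½(259)(2.26)² = 661.4 kg·m².
Added inertia Σmr² = (22.6)(1.02)² + (34.3)(1.46)² + (49.6)(1.89)² = 273.8 kg·m²; I_f = 661.4 + 273.8 = 935.2 kg·m².
ω_f = I_p ω_i / I_f = (661.4)(1.16) / 935.2 = 0.8204 rad/s.

ω_f ≈ 0.820 rad/s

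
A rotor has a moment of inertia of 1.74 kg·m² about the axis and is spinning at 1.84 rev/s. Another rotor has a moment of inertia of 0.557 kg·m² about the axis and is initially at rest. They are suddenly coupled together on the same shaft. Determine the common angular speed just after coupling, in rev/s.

No external torque acts about the common axis, so total angular momentum is conserved.
Taking A's sense as positive: L = (1.740)(1.84) = 3.202 kg·m²·rev/s.
Combined I = 1.740 + 0.5570 = 2.297 kg·m².
ω_f = L / I = 3.202 / 2.297 = 1.394 rev/s.

|ω_f| ≈ 1.39 rev/s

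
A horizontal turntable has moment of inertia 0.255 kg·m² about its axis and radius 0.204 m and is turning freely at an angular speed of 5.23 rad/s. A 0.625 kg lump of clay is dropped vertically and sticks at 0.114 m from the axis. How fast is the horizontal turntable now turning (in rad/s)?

No external torque acts about the axis; L_before = L_after.
Added inertia Σmr² = (0.625)(0.114)² = 0.008123 kg·m²; I_f = 0.2550 + 0.008123 = 0.2631 kg·m².
ω_f = I_p ω_i / I_f = (0.2550)(5.23) / 0.2631 = 5.069 rad/s.

ω_f ≈ 5.07 rad/s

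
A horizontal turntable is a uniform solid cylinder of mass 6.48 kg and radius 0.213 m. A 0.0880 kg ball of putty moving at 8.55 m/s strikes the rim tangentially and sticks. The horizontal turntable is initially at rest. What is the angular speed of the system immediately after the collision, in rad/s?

About the axle the impulsive forces during the collision are internal, so angular momentum about that axis is conserved.
I_p = ½(6.48)(0.213)² = 0.1470 kg·m². Taking the sense of the ball of putty's angular momentum as positive, L_{ball} = m v R = (0.0880)(8.55)(0.213) = 0.1603 kg·m²/s.
L_i = 0 + 0.1603 = 0.1603 kg·m²/s.
After sticking, I_f = I_p + m R² = 0.1470 + (0.0880)(0.213)² = 0.1510 kg·m².
ω_f = L_i / I_f = 0.1603 / 0.1510 = 1.061 rad/s.

|ω_f| ≈ 1.06 rad/s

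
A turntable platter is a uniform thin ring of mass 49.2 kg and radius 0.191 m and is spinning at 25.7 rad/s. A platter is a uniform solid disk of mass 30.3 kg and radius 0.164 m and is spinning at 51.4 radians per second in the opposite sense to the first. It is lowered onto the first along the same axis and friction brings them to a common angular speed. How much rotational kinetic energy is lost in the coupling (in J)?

ΔKE lost ≈ 987 J

No external torque acts about the common axis, so total angular momentum is conserved.
Moments of inertia: I_A = (49.2)(0.191)² = 1.795 kg·m²; I_B = ½(30.3)(0.164)² = 0.4075 kg·m².
Taking A's sense as positive: L = (1.795)(25.7) − (0.4075)(51.4) = 25.18 kg·m²·rad/s.
Combined I = 1.795 + 0.4075 = 2.202 kg·m².
ω_f = L / I = 25.18 / 2.202 = 11.44 rad/s.
KE_i = ½ΣIω² = 1131 J; KE_f = ½(2.202)(11.44)² = 144.0 J.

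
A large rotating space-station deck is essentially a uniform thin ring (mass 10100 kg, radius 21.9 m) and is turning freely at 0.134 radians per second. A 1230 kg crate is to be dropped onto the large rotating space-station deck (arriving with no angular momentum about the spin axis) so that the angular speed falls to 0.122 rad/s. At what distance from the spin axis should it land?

No external torque acts about the spin axis; L_before = L_after.
I_p = (10100)(21.9)² = 4.844e+06 kg·m².
I_p ω_i = (I_p + m r²) ω_f ⇒ m r² = I_p(ω_i/ω_f − 1) = 4.844e+06(0.134/0.122 − 1) = 4.765e+05 kg·m².
r = √(4.765e+05/1230) = 19.68 m.

r ≈ 19.7 m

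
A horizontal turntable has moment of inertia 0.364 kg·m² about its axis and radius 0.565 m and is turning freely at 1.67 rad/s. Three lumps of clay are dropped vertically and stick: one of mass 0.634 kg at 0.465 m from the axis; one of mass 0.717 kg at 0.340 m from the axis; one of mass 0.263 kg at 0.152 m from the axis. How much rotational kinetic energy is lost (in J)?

energy lost ≈ 0.194 J

The added mass arrives with no angular momentum about the axis, and any external torque about the axis is negligible, so the system's angular momentum is conserved.
Added inertia Σmr² = (0.634)(0.465)² + (0.717)(0.340)² + (0.263)(0.152)² = 0.2260 kg·m²; I_f = 0.3640 + 0.2260 = 0.5900 kg·m².
ω_f = I_p ω_i / I_f = (0.3640)(1.67) / 0.5900 = 1.030 rad/s.
KE_i = ½(0.3640)(1.670 rad/s)² = 0.5076 J; KE_f = ½(0.5900)(1.030)² = 0.3131 J.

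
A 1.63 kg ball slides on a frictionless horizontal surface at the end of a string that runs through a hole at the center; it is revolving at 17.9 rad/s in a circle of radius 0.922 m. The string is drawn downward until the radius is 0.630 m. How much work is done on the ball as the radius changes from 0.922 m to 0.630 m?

W ≈ 253 J

The constraining force is radial, so m r² ω about the center is conserved.
ω₂ = ω₁ (r₁/r₂)² = (17.9)(0.922/0.630)² = 38.34 rad/s.
W = ΔKE = ½m(v₂² − v₁²) = 253.5 J.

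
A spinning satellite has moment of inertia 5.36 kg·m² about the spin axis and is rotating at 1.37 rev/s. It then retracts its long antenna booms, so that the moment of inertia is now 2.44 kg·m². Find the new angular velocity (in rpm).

Angular momentum about the spin axis is conserved since the torque about it is zero.
ω₂ = I₁ω₁ / I₂ = (5.360)(1.37 rev/s) / (2.440) = 3.010 rev/s = 180.6 rpm.

ω₂ ≈ 181 rpm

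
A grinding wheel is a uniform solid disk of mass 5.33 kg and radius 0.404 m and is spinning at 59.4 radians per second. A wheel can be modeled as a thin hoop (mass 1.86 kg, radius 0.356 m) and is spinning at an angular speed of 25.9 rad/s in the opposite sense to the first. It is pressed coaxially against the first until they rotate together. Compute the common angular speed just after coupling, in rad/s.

|ω_f| ≈ 29.4 rad/s

The coupling torques are internal; angular momentum about the shared axis is conserved.
Moments of inertia: I_A = ½(5.33)(0.404)² = 0.4350 kg·m²; I_B = (1.86)(0.356)² = 0.2357 kg·m².
Taking A's sense as positive: L = (0.4350)(59.4) − (0.2357)(25.9) = 19.73 kg·m²·rad/s.
Combined I = 0.4350 + 0.2357 = 0.6707 kg·m².
ω_f = L / I = 19.73 / 0.6707 = 29.42 rad/s.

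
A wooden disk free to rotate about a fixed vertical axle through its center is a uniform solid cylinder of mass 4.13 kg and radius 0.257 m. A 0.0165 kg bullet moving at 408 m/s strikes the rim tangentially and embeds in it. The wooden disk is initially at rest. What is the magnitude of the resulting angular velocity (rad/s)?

About the axle the impulsive forces during the collision are internal, so angular momentum about that axis is conserved.
I_p = ½(4.13)(0.257)² = 0.1364 kg·m². Taking the sense of the bullet's angular momentum as positive, L_{bullet} = m v R = (0.0165)(408)(0.257) = 1.730 kg·m²/s.
L_i = 0 + 1.730 = 1.730 kg·m²/s.
After sticking, I_f = I_p + m R² = 0.1364 + (0.0165)(0.257)² = 0.1375 kg·m².
ω_f = L_i / I_f = 1.730 / 0.1375 = 12.58 rad/s.

|ω_f| ≈ 12.6 rad/s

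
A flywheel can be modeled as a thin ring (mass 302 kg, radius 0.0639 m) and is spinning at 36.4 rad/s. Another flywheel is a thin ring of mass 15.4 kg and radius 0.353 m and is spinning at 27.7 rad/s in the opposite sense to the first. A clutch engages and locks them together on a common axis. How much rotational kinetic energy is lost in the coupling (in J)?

The coupling torques are internal; angular momentum about the shared axis is conserved.
Moments of inertia: I_A = (302)(0.0639)² = 1.233 kg·m²; I_B = (15.4)(0.353)² = 1.919 kg·m².
Taking A's sense as positive: L = (1.233)(36.4) − (1.919)(27.7) = -8.270 kg·m²·rad/s.
Combined I = 1.233 + 1.919 = 3.152 kg·m².
ω_f = L / I = -8.270 / 3.152 = -2.624 rad/s.
KE_i = ½ΣIω² = 1553 J; KE_f = ½(3.152)(2.624)² = 10.85 J.

ΔKE lost ≈ 1540 J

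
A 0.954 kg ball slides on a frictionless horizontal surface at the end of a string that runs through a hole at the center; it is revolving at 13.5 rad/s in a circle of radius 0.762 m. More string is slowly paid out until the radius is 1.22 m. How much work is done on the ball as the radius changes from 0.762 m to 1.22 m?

No torque about the axis ⇒ m r₁² ω₁ = m r₂² ω₂.
ω₂ = ω₁ (r₁/r₂)² = (13.5)(0.762/1.22)² = 5.267 rad/s.
W = ΔKE = ½m(v₂² − v₁²) = -30.79 J.

W ≈ -30.8 J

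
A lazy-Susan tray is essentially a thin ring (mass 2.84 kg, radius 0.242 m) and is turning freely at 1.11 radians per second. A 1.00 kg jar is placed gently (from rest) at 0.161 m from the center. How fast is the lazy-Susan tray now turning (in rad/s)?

ω_f ≈ 0.960 rad/s

No external torque acts about the center; L_before = L_after.
I_p = (2.84)(0.242)² = 0.1663 kg·m².
Added inertia Σmr² = (1.00)(0.161)² = 0.02592 kg·m²; I_f = 0.1663 + 0.02592 = 0.1922 kg·m².
ω_f = I_p ω_i / I_f = (0.1663)(1.11) / 0.1922 = 0.9603 rad/s.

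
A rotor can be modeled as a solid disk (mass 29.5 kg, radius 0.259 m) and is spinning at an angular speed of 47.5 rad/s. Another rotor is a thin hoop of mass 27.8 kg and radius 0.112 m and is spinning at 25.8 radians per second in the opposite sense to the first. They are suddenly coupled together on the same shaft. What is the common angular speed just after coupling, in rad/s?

The coupling torques are internal; angular momentum about the shared axis is conserved.
Moments of inertia: I_A = ½(29.5)(0.259)² = 0.9894 kg·m²; I_B = (27.8)(0.112)² = 0.3487 kg·m².
Taking A's sense as positive: L = (0.9894)(47.5) − (0.3487)(25.8) = 38.00 kg·m²·rad/s.
Combined I = 0.9894 + 0.3487 = 1.338 kg·m².
ω_f = L / I = 38.00 / 1.338 = 28.40 rad/s.

|ω_f| ≈ 28.4 rad/s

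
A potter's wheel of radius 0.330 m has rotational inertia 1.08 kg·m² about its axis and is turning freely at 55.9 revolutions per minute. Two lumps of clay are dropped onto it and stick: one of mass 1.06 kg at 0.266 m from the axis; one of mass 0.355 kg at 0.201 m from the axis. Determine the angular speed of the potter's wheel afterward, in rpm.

The added mass arrives with no angular momentum about the axis, and any external torque about the axis is negligible, so the system's angular momentum is conserved.
Added inertia Σmr² = (1.06)(0.266)² + (0.355)(0.201)² = 0.08934 kg·m²; I_f = 1.080 + 0.08934 = 1.169 kg·m².
ω_f = I_p ω_i / I_f = (1.080)(55.9) / 1.169 = 51.63 rpm.

ω_f ≈ 51.6 rpm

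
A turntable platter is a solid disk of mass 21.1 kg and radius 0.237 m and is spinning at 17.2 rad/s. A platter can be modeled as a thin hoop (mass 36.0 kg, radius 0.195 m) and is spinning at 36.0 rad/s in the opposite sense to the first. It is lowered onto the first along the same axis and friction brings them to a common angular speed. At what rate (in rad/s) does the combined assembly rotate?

|ω_f| ≈ 19.9 rad/s

No external torque acts about the common axis, so total angular momentum is conserved.
Moments of inertia: I_A = ½(21.1)(0.237)² = 0.5926 kg·m²; I_B = (36.0)(0.195)² = 1.369 kg·m².
Taking A's sense as positive: L = (0.5926)(17.2) − (1.369)(36.0) = -39.09 kg·m²·rad/s.
Combined I = 0.5926 + 1.369 = 1.961 kg·m².
ω_f = L / I = -39.09 / 1.961 = -19.93 rad/s.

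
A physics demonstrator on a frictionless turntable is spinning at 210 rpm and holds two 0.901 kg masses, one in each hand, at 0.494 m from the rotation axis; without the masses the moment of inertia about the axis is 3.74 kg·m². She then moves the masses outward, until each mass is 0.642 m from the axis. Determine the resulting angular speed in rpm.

No external torque acts about the spin axis, so angular momentum is conserved.
I₁ = 3.74 + 2(0.901)(0.494)² = 4.180 kg·m²; I₂ = 3.74 + 2(0.901)(0.642)² = 4.483 kg·m².
ω₂ = I₁ω₁ / I₂ = (4.180)(210 rpm) / (4.483) = 195.8 rpm.

ω₂ ≈ 196 rpm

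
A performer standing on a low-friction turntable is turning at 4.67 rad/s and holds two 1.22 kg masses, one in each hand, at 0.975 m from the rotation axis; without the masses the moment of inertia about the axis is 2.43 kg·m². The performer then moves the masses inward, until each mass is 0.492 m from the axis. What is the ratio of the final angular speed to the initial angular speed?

With no external torque about the axis, L is conserved: I₁ω₁ = I₂ω₂.
I₁ = 2.43 + 2(1.22)(0.975)² = 4.750 kg·m²; I₂ = 2.43 + 2(1.22)(0.492)² = 3.021 kg·m².
ω₂/ω₁ = I₁/I₂ = 4.750 / 3.021 = 1.572.

ω₂/ω₁ ≈ 1.57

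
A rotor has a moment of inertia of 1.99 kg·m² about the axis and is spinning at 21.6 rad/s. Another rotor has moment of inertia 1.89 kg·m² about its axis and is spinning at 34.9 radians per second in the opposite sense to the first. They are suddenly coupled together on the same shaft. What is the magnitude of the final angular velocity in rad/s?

No external torque acts about the common axis, so total angular momentum is conserved.
Taking A's sense as positive: L = (1.990)(21.6) − (1.890)(34.9) = -22.98 kg·m²·rad/s.
Combined I = 1.990 + 1.890 = 3.880 kg·m².
ω_f = L / I = -22.98 / 3.880 = -5.922 rad/s.

|ω_f| ≈ 5.92 rad/s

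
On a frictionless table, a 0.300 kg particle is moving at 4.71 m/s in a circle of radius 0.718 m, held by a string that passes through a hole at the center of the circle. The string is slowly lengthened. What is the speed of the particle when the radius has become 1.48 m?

v₂ ≈ 2.28 m/s

Central (radial) force ⇒ zero torque about the center ⇒ m v r is constant.
v₂ = v₁ r₁ / r₂ = (4.71)(0.718) / (1.48) = 2.285 m/s.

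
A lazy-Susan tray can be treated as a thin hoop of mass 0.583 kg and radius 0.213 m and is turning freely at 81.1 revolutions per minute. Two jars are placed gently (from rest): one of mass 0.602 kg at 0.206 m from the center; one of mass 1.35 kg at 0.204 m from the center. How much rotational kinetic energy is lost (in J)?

energy lost ≈ 0.721 J

No external torque acts about the center; L_before = L_after.
I_p = (0.583)(0.213)² = 0.02645 kg·m².
Added inertia Σmr² = (0.602)(0.206)² + (1.35)(0.204)² = 0.08173 kg·m²; I_f = 0.02645 + 0.08173 = 0.1082 kg·m².
ω_f = I_p ω_i / I_f = (0.02645)(81.1) / 0.1082 = 19.83 rpm.
KE_i = ½(0.02645)(8.493 rad/s)² = 0.9539 J; KE_f = ½(0.1082)(2.077)² = 0.2332 J.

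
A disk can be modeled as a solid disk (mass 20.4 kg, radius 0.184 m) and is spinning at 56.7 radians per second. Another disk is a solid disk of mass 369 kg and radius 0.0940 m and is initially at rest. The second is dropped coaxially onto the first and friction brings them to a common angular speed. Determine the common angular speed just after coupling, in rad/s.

|ω_f| ≈ 9.91 rad/s

No external torque acts about the common axis, so total angular momentum is conserved.
Moments of inertia: I_A = ½(20.4)(0.184)² = 0.3453 kg·m²; I_B = ½(369)(0.0940)² = 1.630 kg·m².
Taking A's sense as positive: L = (0.3453)(56.7) = 19.58 kg·m²·rad/s.
Combined I = 0.3453 + 1.630 = 1.976 kg·m².
ω_f = L / I = 19.58 / 1.976 = 9.911 rad/s.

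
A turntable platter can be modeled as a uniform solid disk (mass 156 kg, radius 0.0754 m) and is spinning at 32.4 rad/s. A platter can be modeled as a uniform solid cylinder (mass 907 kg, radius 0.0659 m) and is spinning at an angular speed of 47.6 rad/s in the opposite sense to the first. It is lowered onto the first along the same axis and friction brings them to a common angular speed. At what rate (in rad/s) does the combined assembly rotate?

|ω_f| ≈ 32.9 rad/s

No external torque acts about the common axis, so total angular momentum is conserved.
Moments of inertia: I_A = ½(156)(0.0754)² = 0.4434 kg·m²; I_B = ½(907)(0.0659)² = 1.969 kg·m².
Taking A's sense as positive: L = (0.4434)(32.4) − (1.969)(47.6) = -79.38 kg·m²·rad/s.
Combined I = 0.4434 + 1.969 = 2.413 kg·m².
ω_f = L / I = -79.38 / 2.413 = -32.90 rad/s.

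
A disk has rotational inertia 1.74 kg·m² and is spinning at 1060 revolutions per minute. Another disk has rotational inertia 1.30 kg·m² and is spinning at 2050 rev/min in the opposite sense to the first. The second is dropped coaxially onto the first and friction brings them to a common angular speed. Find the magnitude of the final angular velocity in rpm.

No external torque acts about the common axis, so total angular momentum is conserved.
Taking A's sense as positive: L = (1.740)(1060) − (1.300)(2050) = -820.6 kg·m²·rpm.
Combined I = 1.740 + 1.300 = 3.040 kg·m².
ω_f = L / I = -820.6 / 3.040 = -269.9 rpm.

|ω_f| ≈ 270 rpm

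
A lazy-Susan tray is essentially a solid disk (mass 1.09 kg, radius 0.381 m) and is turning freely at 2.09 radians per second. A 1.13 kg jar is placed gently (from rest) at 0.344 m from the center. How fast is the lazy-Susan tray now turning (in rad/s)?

ω_f ≈ 0.777 rad/s

The added mass arrives with no angular momentum about the center, and any external torque about the center is negligible, so the system's angular momentum is conserved.
I_p = ½(1.09)(0.381)² = 0.07911 kg·m².
Added inertia Σmr² = (1.13)(0.344)² = 0.1337 kg·m²; I_f = 0.07911 + 0.1337 = 0.2128 kg·m².
ω_f = I_p ω_i / I_f = (0.07911)(2.09) / 0.2128 = 0.7769 rad/s.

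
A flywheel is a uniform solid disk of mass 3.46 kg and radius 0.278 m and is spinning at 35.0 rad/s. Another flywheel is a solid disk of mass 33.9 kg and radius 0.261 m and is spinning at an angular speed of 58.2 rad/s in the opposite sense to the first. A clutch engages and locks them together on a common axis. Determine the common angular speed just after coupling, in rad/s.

|ω_f| ≈ 48.5 rad/s

The coupling torques are internal; angular momentum about the shared axis is conserved.
Moments of inertia: I_A = ½(3.46)(0.278)² = 0.1337 kg·m²; I_B = ½(33.9)(0.261)² = 1.155 kg·m².
Taking A's sense as positive: L = (0.1337)(35.0) − (1.155)(58.2) = -62.52 kg·m²·rad/s.
Combined I = 0.1337 + 1.155 = 1.288 kg·m².
ω_f = L / I = -62.52 / 1.288 = -48.53 rad/s.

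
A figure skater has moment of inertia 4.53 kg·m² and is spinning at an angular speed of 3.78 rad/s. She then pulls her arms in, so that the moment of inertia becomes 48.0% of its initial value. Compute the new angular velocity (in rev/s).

With no external torque about the axis, L is conserved: I₁ω₁ = I₂ω₂.
I₂ = 0.480 × 4.53 = 2.174 kg·m².
ω₂ = I₁ω₁ / I₂ = (4.530)(3.78 rad/s) / (2.174) = 7.875 rad/s = 1.253 rev/s.

ω₂ ≈ 1.25 rev/s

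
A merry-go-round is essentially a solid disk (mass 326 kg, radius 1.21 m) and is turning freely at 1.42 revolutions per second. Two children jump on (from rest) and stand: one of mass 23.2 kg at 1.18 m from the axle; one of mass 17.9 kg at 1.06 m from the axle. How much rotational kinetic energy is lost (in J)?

No external torque acts about the axle; L_before = L_after.
I_p = ½(326)(1.21)² = 238.6 kg·m².
Added inertia Σmr² = (23.2)(1.18)² + (17.9)(1.06)² = 52.42 kg·m²; I_f = 238.6 + 52.42 = 291.1 kg·m².
ω_f = I_p ω_i / I_f = (238.6)(1.42) / 291.1 = 1.164 rev/s.
KE_i = ½(238.6)(8.922 rad/s)² = 9499 J; KE_f = ½(291.1)(7.315)² = 7788 J.

energy lost ≈ 1710 J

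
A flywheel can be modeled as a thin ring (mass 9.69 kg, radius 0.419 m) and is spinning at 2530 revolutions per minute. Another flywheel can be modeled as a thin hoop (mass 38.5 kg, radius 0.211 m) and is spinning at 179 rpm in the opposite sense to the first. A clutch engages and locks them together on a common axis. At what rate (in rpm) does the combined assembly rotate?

The coupling torques are internal; angular momentum about the shared axis is conserved.
Moments of inertia: I_A = (9.69)(0.419)² = 1.701 kg·m²; I_B = (38.5)(0.211)² = 1.714 kg·m².
Taking A's sense as positive: L = (1.701)(2530) − (1.714)(179) = 3997 kg·m²·rpm.
Combined I = 1.701 + 1.714 = 3.415 kg·m².
ω_f = L / I = 3997 / 3.415 = 1170 rpm.

|ω_f| ≈ 1170 rpm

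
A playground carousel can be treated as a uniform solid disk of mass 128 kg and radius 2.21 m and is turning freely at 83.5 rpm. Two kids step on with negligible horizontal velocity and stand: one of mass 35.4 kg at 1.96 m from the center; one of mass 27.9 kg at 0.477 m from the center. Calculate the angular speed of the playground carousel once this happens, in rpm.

The added mass arrives with no angular momentum about the center, and any external torque about the center is negligible, so the system's angular momentum is conserved.
I_p = ½(128)(2.21)² = 312.6 kg·m².
Added inertia Σmr² = (35.4)(1.96)² + (27.9)(0.477)² = 142.3 kg·m²; I_f = 312.6 + 142.3 = 454.9 kg·m².
ω_f = I_p ω_i / I_f = (312.6)(83.5) / 454.9 = 57.37 rpm.

ω_f ≈ 57.4 rpm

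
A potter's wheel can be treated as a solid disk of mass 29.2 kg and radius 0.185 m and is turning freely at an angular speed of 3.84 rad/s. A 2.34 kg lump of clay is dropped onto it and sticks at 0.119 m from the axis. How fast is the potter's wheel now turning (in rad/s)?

ω_f ≈ 3.60 rad/s

The added mass arrives with no angular momentum about the axis, and any external torque about the axis is negligible, so the system's angular momentum is conserved.
I_p = ½(29.2)(0.185)² = 0.4997 kg·m².
Added inertia Σmr² = (2.34)(0.119)² = 0.03314 kg·m²; I_f = 0.4997 + 0.03314 = 0.5328 kg·m².
ω_f = I_p ω_i / I_f = (0.4997)(3.84) / 0.5328 = 3.601 rad/s.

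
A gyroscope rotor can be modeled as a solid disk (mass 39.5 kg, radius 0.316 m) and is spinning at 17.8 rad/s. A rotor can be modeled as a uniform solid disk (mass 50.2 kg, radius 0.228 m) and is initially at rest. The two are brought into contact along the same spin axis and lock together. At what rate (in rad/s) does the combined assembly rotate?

|ω_f| ≈ 10.7 rad/s

No external torque acts about the common axis, so total angular momentum is conserved.
Moments of inertia: I_A = ½(39.5)(0.316)² = 1.972 kg·m²; I_B = ½(50.2)(0.228)² = 1.305 kg·m².
Taking A's sense as positive: L = (1.972)(17.8) = 35.10 kg·m²·rad/s.
Combined I = 1.972 + 1.305 = 3.277 kg·m².
ω_f = L / I = 35.10 / 3.277 = 10.71 rad/s.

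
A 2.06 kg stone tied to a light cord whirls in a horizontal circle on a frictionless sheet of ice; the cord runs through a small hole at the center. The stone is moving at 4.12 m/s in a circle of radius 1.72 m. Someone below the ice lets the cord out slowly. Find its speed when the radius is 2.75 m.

The only horizontal force on the mass is along the cord (radial), so it exerts no torque about the hole and angular momentum m v r is conserved.
v₂ = v₁ r₁ / r₂ = (4.12)(1.72) / (2.75) = 2.577 m/s.

v₂ ≈ 2.58 m/s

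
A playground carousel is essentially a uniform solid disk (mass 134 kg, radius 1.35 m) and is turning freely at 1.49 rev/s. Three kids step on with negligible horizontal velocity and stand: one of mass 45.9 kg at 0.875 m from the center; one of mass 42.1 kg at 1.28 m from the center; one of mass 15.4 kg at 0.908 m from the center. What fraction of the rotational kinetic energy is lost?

No external torque acts about the center; L_before = L_after.
I_p = ½(134)(1.35)² = 122.1 kg·m².
Added inertia Σmr² = (45.9)(0.875)² + (42.1)(1.28)² + (15.4)(0.908)² = 116.8 kg·m²; I_f = 122.1 + 116.8 = 238.9 kg·m².
ω_f = I_p ω_i / I_f = (122.1)(1.49) / 238.9 = 0.7615 rev/s.
KE_i = ½(122.1)(9.362 rad/s)² = 5351 J; KE_f = ½(238.9)(4.785)² = 2735 J.
Fraction lost = 0.4889.

fraction ≈ 0.489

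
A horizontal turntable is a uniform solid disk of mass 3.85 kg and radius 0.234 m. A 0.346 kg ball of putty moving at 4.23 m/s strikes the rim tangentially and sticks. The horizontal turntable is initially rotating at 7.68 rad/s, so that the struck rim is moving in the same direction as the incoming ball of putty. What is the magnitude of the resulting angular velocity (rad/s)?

About the axle the impulsive forces during the collision are internal, so angular momentum about that axis is conserved.
I_p = ½(3.85)(0.234)² = 0.1054 kg·m². Taking the sense of the ball of putty's angular momentum as positive, L_{ball} = m v R = (0.346)(4.23)(0.234) = 0.3425 kg·m²/s.
L_i = +I_p ω_p + m v R = +(0.1054)(7.68) + 0.3425 = 1.152 kg·m²/s.
After sticking, I_f = I_p + m R² = 0.1054 + (0.346)(0.234)² = 0.1244 kg·m².
ω_f = L_i / I_f = 1.152 / 0.1244 = 9.264 rad/s.

|ω_f| ≈ 9.26 rad/s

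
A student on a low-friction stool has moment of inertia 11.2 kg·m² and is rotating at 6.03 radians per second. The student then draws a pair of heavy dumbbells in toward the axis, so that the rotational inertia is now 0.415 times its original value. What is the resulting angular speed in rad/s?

ω₂ ≈ 14.5 rad/s

Angular momentum about the spin axis is conserved since the torque about it is zero.
I₂ = 0.415 × 11.2 = 4.648 kg·m².
ω₂ = I₁ω₁ / I₂ = (11.20)(6.03 rad/s) / (4.648) = 14.53 rad/s.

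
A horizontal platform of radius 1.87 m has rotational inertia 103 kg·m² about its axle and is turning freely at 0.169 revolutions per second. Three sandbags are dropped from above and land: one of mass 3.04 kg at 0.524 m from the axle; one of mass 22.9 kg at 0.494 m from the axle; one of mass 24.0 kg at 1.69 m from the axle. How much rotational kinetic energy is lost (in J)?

energy lost ≈ 24.5 J

No external torque acts about the axle; L_before = L_after.
Added inertia Σmr² = (3.04)(0.524)² + (22.9)(0.494)² + (24.0)(1.69)² = 74.97 kg·m²; I_f = 103.0 + 74.97 = 178.0 kg·m².
ω_f = I_p ω_i / I_f = (103.0)(0.169) / 178.0 = 0.09781 rev/s.
KE_i = ½(103.0)(1.062 rad/s)² = 58.07 J; KE_f = ½(178.0)(0.6146)² = 33.61 J.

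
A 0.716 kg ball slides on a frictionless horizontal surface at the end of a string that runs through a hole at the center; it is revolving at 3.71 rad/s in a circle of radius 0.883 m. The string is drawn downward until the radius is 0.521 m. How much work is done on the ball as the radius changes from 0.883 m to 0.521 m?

W ≈ 7.19 J

No torque about the axis ⇒ m r₁² ω₁ = m r₂² ω₂.
ω₂ = ω₁ (r₁/r₂)² = (3.71)(0.883/0.521)² = 10.66 rad/s.
W = ΔKE = ½m(v₂² − v₁²) = 7.194 J.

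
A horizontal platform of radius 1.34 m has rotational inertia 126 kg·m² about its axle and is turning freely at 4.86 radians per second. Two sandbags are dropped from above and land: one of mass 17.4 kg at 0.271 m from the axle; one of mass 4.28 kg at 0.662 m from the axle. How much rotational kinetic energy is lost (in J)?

energy lost ≈ 36.3 J

No external torque acts about the axle; L_before = L_after.
Added inertia Σmr² = (17.4)(0.271)² + (4.28)(0.662)² = 3.154 kg·m²; I_f = 126.0 + 3.154 = 129.2 kg·m².
ω_f = I_p ω_i / I_f = (126.0)(4.86) / 129.2 = 4.741 rad/s.
KE_i = ½(126.0)(4.860 rad/s)² = 1488 J; KE_f = ½(129.2)(4.741)² = 1452 J.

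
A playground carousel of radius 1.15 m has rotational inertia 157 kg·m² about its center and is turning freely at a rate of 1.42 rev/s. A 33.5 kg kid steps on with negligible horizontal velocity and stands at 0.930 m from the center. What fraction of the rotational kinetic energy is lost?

The added mass arrives with no angular momentum about the center, and any external torque about the center is negligible, so the system's angular momentum is conserved.
Added inertia Σmr² = (33.5)(0.930)² = 28.97 kg·m²; I_f = 157.0 + 28.97 = 186.0 kg·m².
ω_f = I_p ω_i / I_f = (157.0)(1.42) / 186.0 = 1.199 rev/s.
KE_i = ½(157.0)(8.922 rad/s)² = 6249 J; KE_f = ½(186.0)(7.532)² = 5275 J.
Fraction lost = 0.1558.

fraction ≈ 0.156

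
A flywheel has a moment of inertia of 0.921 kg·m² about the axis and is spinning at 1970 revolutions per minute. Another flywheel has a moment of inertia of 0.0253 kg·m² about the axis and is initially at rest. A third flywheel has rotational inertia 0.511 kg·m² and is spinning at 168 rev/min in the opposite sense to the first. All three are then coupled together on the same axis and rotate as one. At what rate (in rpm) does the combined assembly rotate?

|ω_f| ≈ 1190 rpm

The coupling torques are internal; angular momentum about the shared axis is conserved.
Taking A's sense as positive: L = (0.9210)(1970) − (0.5110)(168) = 1729 kg·m²·rpm.
Combined I = 0.9210 + 0.02530 + 0.5110 = 1.457 kg·m².
ω_f = L / I = 1729 / 1.457 = 1186 rpm.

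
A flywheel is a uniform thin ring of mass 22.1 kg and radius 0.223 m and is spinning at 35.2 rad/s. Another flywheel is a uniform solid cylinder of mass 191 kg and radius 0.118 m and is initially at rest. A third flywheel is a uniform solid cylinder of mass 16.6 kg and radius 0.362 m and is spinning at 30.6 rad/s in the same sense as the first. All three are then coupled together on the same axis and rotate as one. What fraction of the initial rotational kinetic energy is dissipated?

fraction ≈ 0.381

The coupling torques are internal; angular momentum about the shared axis is conserved.
Moments of inertia: I_A = (22.1)(0.223)² = 1.099 kg·m²; I_B = ½(191)(0.118)² = 1.330 kg·m²; I_C = ½(16.6)(0.362)² = 1.088 kg·m².
Taking A's sense as positive: L = (1.099)(35.2) + (1.088)(30.6) = 71.97 kg·m²·rad/s.
Combined I = 1.099 + 1.330 + 1.088 = 3.516 kg·m².
ω_f = L / I = 71.97 / 3.516 = 20.47 rad/s.
KE_i = ½ΣIω² = 1190 J; KE_f = ½(3.516)(20.47)² = 736.5 J.
Fraction dissipated = (KE_i − KE_f)/KE_i = 0.3812.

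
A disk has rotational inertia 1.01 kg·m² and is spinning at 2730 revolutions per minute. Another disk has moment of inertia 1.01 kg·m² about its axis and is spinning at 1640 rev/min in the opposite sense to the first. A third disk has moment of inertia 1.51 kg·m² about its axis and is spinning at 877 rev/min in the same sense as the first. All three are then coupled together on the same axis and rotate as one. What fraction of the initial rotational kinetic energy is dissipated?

fraction ≈ 0.854

No external torque acts about the common axis, so total angular momentum is conserved.
Taking A's sense as positive: L = (1.010)(2730) − (1.010)(1640) + (1.510)(877) = 2425 kg·m²·rpm.
Combined I = 1.010 + 1.010 + 1.510 = 3.530 kg·m².
ω_f = L / I = 2425 / 3.530 = 687.0 rpm.
KE_i = ½ΣIω² = 62540 J; KE_f = ½(3.530)(71.94)² = 9136 J.
Fraction dissipated = (KE_i − KE_f)/KE_i = 0.8539.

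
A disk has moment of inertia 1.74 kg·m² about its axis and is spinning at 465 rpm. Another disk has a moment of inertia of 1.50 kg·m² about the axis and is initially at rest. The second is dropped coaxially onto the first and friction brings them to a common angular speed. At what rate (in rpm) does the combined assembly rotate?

|ω_f| ≈ 250 rpm

The coupling torques are internal; angular momentum about the shared axis is conserved.
Taking A's sense as positive: L = (1.740)(465) = 809.1 kg·m²·rpm.
Combined I = 1.740 + 1.500 = 3.240 kg·m².
ω_f = L / I = 809.1 / 3.240 = 249.7 rpm.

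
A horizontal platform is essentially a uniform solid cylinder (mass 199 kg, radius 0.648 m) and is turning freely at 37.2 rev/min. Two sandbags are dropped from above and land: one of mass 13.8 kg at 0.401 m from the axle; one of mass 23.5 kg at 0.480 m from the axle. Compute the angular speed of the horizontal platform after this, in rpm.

ω_f ≈ 31.5 rpm

No external torque acts about the axle; L_before = L_after.
I_p = ½(199)(0.648)² = 41.78 kg·m².
Added inertia Σmr² = (13.8)(0.401)² + (23.5)(0.480)² = 7.633 kg·m²; I_f = 41.78 + 7.633 = 49.41 kg·m².
ω_f = I_p ω_i / I_f = (41.78)(37.2) / 49.41 = 31.45 rpm.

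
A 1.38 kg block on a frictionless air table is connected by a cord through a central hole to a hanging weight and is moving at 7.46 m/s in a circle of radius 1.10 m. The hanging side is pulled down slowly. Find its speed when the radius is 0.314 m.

v₂ ≈ 26.1 m/s

The only horizontal force on the mass is along the cord (radial), so it exerts no torque about the hole and angular momentum m v r is conserved.
v₂ = v₁ r₁ / r₂ = (7.46)(1.10) / (0.314) = 26.13 m/s.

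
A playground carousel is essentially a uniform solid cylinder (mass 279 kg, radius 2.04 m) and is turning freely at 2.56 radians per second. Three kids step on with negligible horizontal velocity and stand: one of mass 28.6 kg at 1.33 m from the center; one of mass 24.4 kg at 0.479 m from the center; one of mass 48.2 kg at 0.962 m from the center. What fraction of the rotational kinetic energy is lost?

No external torque acts about the center; L_before = L_after.
I_p = ½(279)(2.04)² = 580.5 kg·m².
Added inertia Σmr² = (28.6)(1.33)² + (24.4)(0.479)² + (48.2)(0.962)² = 100.8 kg·m²; I_f = 580.5 + 100.8 = 681.3 kg·m².
ω_f = I_p ω_i / I_f = (580.5)(2.56) / 681.3 = 2.181 rad/s.
KE_i = ½(580.5)(2.560 rad/s)² = 1902 J; KE_f = ½(681.3)(2.181)² = 1621 J.
Fraction lost = 0.1479.

fraction ≈ 0.148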